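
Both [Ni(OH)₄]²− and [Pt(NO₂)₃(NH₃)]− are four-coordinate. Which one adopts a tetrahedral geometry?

[Ni(OH)₄]²−

For [Ni(OH)₄]²−: Ligand charges: each hydroxide is −1. With an overall charge of −2 the nickel centre must be in the +2 oxidation state. Ni sits in group 10, so the d-electron count is 10 − 2 = 8. Hydroxide is a weak-field ligand. With weak-field ligands the CFSE gain from square planar is small, so a 3d d⁸ ion takes the sterically preferred tetrahedral geometry. → tetrahedral.
For [Pt(NO₂)₃(NH₃)]−: Each nitro (N-bound nitrite) is −1; ammonia is neutral; balancing the −1 overall charge requires Pt(II). Platinum is a group-10 element; Pt(II) is therefore d⁸. A 5d d⁸ ion has a large crystal-field splitting; square planar leaves the high-energy d_{x²−y²} orbital empty and maximises CFSE. → square planar.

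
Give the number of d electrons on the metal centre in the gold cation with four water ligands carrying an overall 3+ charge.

d8

Ligand charges: water is neutral. With an overall charge of +3 the gold centre must be in the +3 oxidation state.
Group 11 minus oxidation state 3 gives a d⁸ configuration.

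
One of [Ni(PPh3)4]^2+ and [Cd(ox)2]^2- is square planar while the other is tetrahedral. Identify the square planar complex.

For [Ni(PPh3)4]^2+: Triphenylphosphine is neutral; balancing the +2 overall charge requires Ni(II). Group 10 minus oxidation state 2 gives a d⁸ configuration. Triphenylphosphine is a strong-field ligand (high in the spectrochemical series). A 3d d⁸ ion with strong-field ligands gains enough CFSE to favour square planar over tetrahedral. → square planar.
For [Cd(ox)2]^2-: Each oxalate is −2; balancing the −2 overall charge requires Cd(II). Cadmium is a group-12 element; Cd(II) is therefore d¹⁰. A d¹⁰ ion has no crystal-field stabilisation preference between square planar and tetrahedral, so four ligands adopt the sterically favoured tetrahedral geometry. → tetrahedral.

[Ni(PPh3)4]^2+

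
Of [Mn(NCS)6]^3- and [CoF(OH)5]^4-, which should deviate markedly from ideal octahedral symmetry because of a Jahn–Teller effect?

[Mn(NCS)6]^3-: Each isothiocyanate is −1; balancing the −3 overall charge requires Mn(III). Manganese is a group-7 element; Mn(III) is therefore d⁴. Isothiocyanate is a weak-field ligand for a first-row metal, so the complex is high-spin. The t₂g³e_g¹ (high-spin) configuration has an unevenly filled e_g set; the Jahn–Teller theorem predicts a tetragonal distortion (typically axial elongation) to lift the degeneracy.
[CoF(OH)5]^4-: Ligand charges: each fluoride is −1; each hydroxide is −1. With an overall charge of −4 the cobalt centre must be in the +2 oxidation state. Group 9 minus oxidation state 2 gives a d⁷ configuration. Fluoride and hydroxide are weak-field ligands for a first-row metal, so the complex is high-spin. The d⁷ configuration leaves the e_g set evenly filled (or empty) — no strong Jahn–Teller driving force.

[Mn(NCS)6]^3-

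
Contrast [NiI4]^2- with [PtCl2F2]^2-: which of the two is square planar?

For [NiI4]^2-: Each iodide is −1; balancing the −2 overall charge requires Ni(II). Group 10 minus oxidation state 2 gives a d⁸ configuration. Iodide is a weak-field ligand. With weak-field ligands the CFSE gain from square planar is small, so a 3d d⁸ ion takes the sterically preferred tetrahedral geometry. → tetrahedral.
For [PtCl2F2]^2-: Summing ligand charges against the −2 overall charge gives an oxidation state of +2 for platinum. Group 10 minus oxidation state 2 gives a d⁸ configuration. A 5d d⁸ ion has a large crystal-field splitting; square planar leaves the high-energy d_{x²−y²} orbital empty and maximises CFSE. → square planar.

[PtCl2F2]^2-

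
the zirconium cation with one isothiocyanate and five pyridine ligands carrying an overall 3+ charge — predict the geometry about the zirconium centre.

octahedral

Ligand charges: each isothiocyanate is −1; pyridine is neutral. With an overall charge of +3 the zirconium centre must be in the +4 oxidation state.
Zirconium is a group-4 element; Zr(IV) is therefore d⁰.
With 6 monodentate ligands the coordination number is 6.
Six donors around a single metal centre give an octahedral coordination sphere.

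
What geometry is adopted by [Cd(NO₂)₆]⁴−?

octahedral

Ligand charges: each nitro (N-bound nitrite) is −1. With an overall charge of −4 the cadmium centre must be in the +2 oxidation state.
Group 12 minus oxidation state 2 gives a d¹⁰ configuration.
With 6 monodentate ligands the coordination number is 6.
Six donors around a single metal centre give an octahedral coordination sphere.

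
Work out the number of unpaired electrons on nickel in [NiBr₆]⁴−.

Summing ligand charges against the −4 overall charge gives an oxidation state of +2 for nickel.
Nickel is a group-10 element; Ni(II) is therefore d⁸.
In an octahedral field the d⁸ configuration is t₂g⁶e_g² (only one arrangement possible), giving 2 unpaired electrons.

2 unpaired electrons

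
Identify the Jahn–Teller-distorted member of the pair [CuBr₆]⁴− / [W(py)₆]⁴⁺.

[CuBr₆]⁴−

[CuBr₆]⁴−: Each bromide is −1; balancing the −4 overall charge requires Cu(II). Group 11 minus oxidation state 2 gives a d⁹ configuration. The t₂g⁶e_g³ configuration has an unevenly filled e_g set; the Jahn–Teller theorem predicts a tetragonal distortion (typically axial elongation) to lift the degeneracy.
[W(py)₆]⁴⁺: Ligand charges: pyridine is neutral. With an overall charge of +4 the tungsten centre must be in the +4 oxidation state. Tungsten is a group-6 element; W(IV) is therefore d². The d² configuration leaves the e_g set evenly filled (or empty) — no strong Jahn–Teller driving force.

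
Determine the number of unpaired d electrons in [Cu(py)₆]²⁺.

1 unpaired electron

Summing ligand charges against the +2 overall charge gives an oxidation state of +2 for copper.
Copper is a group-11 element; Cu(II) is therefore d⁹.
In an octahedral field the d⁹ configuration is t₂g⁶e_g³ (only one arrangement possible), giving 1 unpaired electron.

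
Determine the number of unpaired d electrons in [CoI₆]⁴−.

Ligand charges: each iodide is −1. With an overall charge of −4 the cobalt centre must be in the +2 oxidation state.
Co sits in group 9, so the d-electron count is 9 − 2 = 7.
The spin state decides the count: Iodide is a weak-field ligand for a first-row metal, so the complex is high-spin.
An octahedral high-spin d⁷ ion is t₂g⁵e_g², giving 3 unpaired electrons.

3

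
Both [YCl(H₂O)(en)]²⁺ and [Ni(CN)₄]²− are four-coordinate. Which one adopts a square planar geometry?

For [YCl(H₂O)(en)]²⁺: Each chloride is −1; water is neutral; ethylenediamine is neutral; balancing the +2 overall charge requires Y(III). Yttrium is a group-3 element; Y(III) is therefore d⁰. A d⁰ ion has no crystal-field stabilisation preference between square planar and tetrahedral, so four ligands adopt the sterically favoured tetrahedral geometry. → tetrahedral.
For [Ni(CN)₄]²−: Ligand charges: each cyanide is −1. With an overall charge of −2 the nickel centre must be in the +2 oxidation state. Group 10 minus oxidation state 2 gives a d⁸ configuration. Cyanide is a strong-field ligand (high in the spectrochemical series). A 3d d⁸ ion with strong-field ligands gains enough CFSE to favour square planar over tetrahedral. → square planar.

[Ni(CN)₄]²−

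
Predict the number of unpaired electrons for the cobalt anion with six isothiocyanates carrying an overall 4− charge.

3 unpaired electrons

Ligand charges: each isothiocyanate is −1. With an overall charge of −4 the cobalt centre must be in the +2 oxidation state.
Co sits in group 9, so the d-electron count is 9 − 2 = 7.
The spin state decides the count: Isothiocyanate is a weak-field ligand for a first-row metal, so the complex is high-spin.
An octahedral high-spin d⁷ ion is t₂g⁵e_g², giving 3 unpaired electrons.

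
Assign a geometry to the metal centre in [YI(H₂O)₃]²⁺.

Ligand charges: each iodide is −1; water is neutral. With an overall charge of +2 the yttrium centre must be in the +3 oxidation state.
Group 3 minus oxidation state 3 gives a d⁰ configuration.
Coordination number: 4.
A d⁰ ion has no crystal-field stabilisation preference between square planar and tetrahedral, so four ligands adopt the sterically favoured tetrahedral geometry.

tetrahedral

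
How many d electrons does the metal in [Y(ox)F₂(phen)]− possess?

d0

Ligand charges: each oxalate is −2; each fluoride is −1; 1,10-phenanthroline is neutral. With an overall charge of −1 the yttrium centre must be in the +3 oxidation state.
Group 3 minus oxidation state 3 gives a d⁰ configuration.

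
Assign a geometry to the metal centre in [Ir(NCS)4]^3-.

Each isothiocyanate is −1; balancing the −3 overall charge requires Ir(I).
Ir sits in group 9, so the d-electron count is 9 − 1 = 8.
Coordination number: 4.
A 5d d⁸ ion has a large crystal-field splitting; square planar leaves the high-energy d_{x²−y²} orbital empty and maximises CFSE.

square planar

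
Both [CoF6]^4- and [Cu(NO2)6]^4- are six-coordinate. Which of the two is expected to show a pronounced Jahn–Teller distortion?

[CoF6]^4-: Ligand charges: each fluoride is −1. With an overall charge of −4 the cobalt centre must be in the +2 oxidation state. Group 9 minus oxidation state 2 gives a d⁷ configuration. Fluoride is a weak-field ligand for a first-row metal, so the complex is high-spin. The d⁷ configuration leaves the e_g set evenly filled (or empty) — no strong Jahn–Teller driving force.
[Cu(NO2)6]^4-: Ligand charges: each nitro (N-bound nitrite) is −1. With an overall charge of −4 the copper centre must be in the +2 oxidation state. Group 11 minus oxidation state 2 gives a d⁹ configuration. The t₂g⁶e_g³ configuration has an unevenly filled e_g set; the Jahn–Teller theorem predicts a tetragonal distortion (typically axial elongation) to lift the degeneracy.

[Cu(NO2)6]^4-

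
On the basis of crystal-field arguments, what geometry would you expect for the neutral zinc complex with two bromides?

linear

Summing ligand charges against the 0 overall charge gives an oxidation state of +2 for zinc.
Group 12 minus oxidation state 2 gives a d¹⁰ configuration.
Coordination number: 2.
A d¹⁰ ion with only two ligands adopts a linear arrangement (sp hybridisation; no CFSE preference).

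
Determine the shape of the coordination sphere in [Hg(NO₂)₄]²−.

Summing ligand charges against the −2 overall charge gives an oxidation state of +2 for mercury.
Hg sits in group 12, so the d-electron count is 12 − 2 = 10.
Coordination number: 4.
A d¹⁰ ion has no crystal-field stabilisation preference between square planar and tetrahedral, so four ligands adopt the sterically favoured tetrahedral geometry.

tetrahedral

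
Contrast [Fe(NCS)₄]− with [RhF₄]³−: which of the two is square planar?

[RhF₄]³−

For [Fe(NCS)₄]−: Ligand charges: each isothiocyanate is −1. With an overall charge of −1 the iron centre must be in the +3 oxidation state. Group 8 minus oxidation state 3 gives a d⁵ configuration. A high-spin d⁵ ion has zero CFSE in either geometry, so four ligands adopt the sterically favoured tetrahedral geometry. → tetrahedral.
For [RhF₄]³−: Ligand charges: each fluoride is −1. With an overall charge of −3 the rhodium centre must be in the +1 oxidation state. Group 9 minus oxidation state 1 gives a d⁸ configuration. A 4d d⁸ ion has a large crystal-field splitting; square planar leaves the high-energy d_{x²−y²} orbital empty and maximises CFSE. → square planar.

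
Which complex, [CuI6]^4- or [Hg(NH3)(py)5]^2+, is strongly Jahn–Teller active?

[CuI6]^4-

[CuI6]^4-: Each iodide is −1; balancing the −4 overall charge requires Cu(II). Group 11 minus oxidation state 2 gives a d⁹ configuration. The t₂g⁶e_g³ configuration has an unevenly filled e_g set; the Jahn–Teller theorem predicts a tetragonal distortion (typically axial elongation) to lift the degeneracy.
[Hg(NH3)(py)5]^2+: Summing ligand charges against the +2 overall charge gives an oxidation state of +2 for mercury. Mercury is a group-12 element; Hg(II) is therefore d¹⁰. The d¹⁰ configuration leaves the e_g set evenly filled (or empty) — no strong Jahn–Teller driving force.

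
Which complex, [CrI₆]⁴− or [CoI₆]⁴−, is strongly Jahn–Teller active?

[CrI₆]⁴−: Ligand charges: each iodide is −1. With an overall charge of −4 the chromium centre must be in the +2 oxidation state. Chromium is a group-6 element; Cr(II) is therefore d⁴. Iodide is a weak-field ligand for a first-row metal, so the complex is high-spin. The t₂g³e_g¹ (high-spin) configuration has an unevenly filled e_g set; the Jahn–Teller theorem predicts a tetragonal distortion (typically axial elongation) to lift the degeneracy.
[CoI₆]⁴−: Summing ligand charges against the −4 overall charge gives an oxidation state of +2 for cobalt. Group 9 minus oxidation state 2 gives a d⁷ configuration. Iodide is a weak-field ligand for a first-row metal, so the complex is high-spin. The d⁷ configuration leaves the e_g set evenly filled (or empty) — no strong Jahn–Teller driving force.

[CrI₆]⁴−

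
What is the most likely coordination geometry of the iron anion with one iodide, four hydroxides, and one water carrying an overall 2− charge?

octahedral

Ligand charges: each iodide is −1; each hydroxide is −1; water is neutral. With an overall charge of −2 the iron centre must be in the +3 oxidation state.
Iron is a group-8 element; Fe(III) is therefore d⁵.
With 6 monodentate ligands the coordination number is 6.
Six donors around a single metal centre give an octahedral coordination sphere.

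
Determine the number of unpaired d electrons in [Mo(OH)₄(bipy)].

2

Summing ligand charges against the 0 overall charge gives an oxidation state of +4 for molybdenum.
Group 6 minus oxidation state 4 gives a d² configuration.
Counting donor atoms: 4×hydroxide (monodentate) → 4 donors; 1×2,2′-bipyridine (bidentate) → 2 donors. Coordination number = 6.
In an octahedral field the d² configuration is t₂g²e_g⁰ (only one arrangement possible), giving 2 unpaired electrons.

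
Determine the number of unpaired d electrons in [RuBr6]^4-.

Each bromide is −1; balancing the −4 overall charge requires Ru(II).
Group 8 minus oxidation state 2 gives a d⁶ configuration.
The spin state decides the count: a 4d ion has a large Δₒ and is invariably low-spin.
An octahedral low-spin d⁶ ion is t₂g⁶e_g⁰, giving 0 unpaired electrons.

0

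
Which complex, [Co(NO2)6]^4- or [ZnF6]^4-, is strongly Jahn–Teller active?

[Co(NO2)6]^4-

[Co(NO2)6]^4-: Ligand charges: each nitro (N-bound nitrite) is −1. With an overall charge of −4 the cobalt centre must be in the +2 oxidation state. Group 9 minus oxidation state 2 gives a d⁷ configuration. Nitro (N-bound nitrite) is a strong-field ligand (high in the spectrochemical series) for a first-row metal, so the complex is low-spin. The t₂g⁶e_g¹ (low-spin) configuration has an unevenly filled e_g set; the Jahn–Teller theorem predicts a tetragonal distortion (typically axial elongation) to lift the degeneracy.
[ZnF6]^4-: Ligand charges: each fluoride is −1. With an overall charge of −4 the zinc centre must be in the +2 oxidation state. Group 12 minus oxidation state 2 gives a d¹⁰ configuration. The d¹⁰ configuration leaves the e_g set evenly filled (or empty) — no strong Jahn–Teller driving force.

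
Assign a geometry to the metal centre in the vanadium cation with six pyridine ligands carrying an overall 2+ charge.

Ligand charges: pyridine is neutral. With an overall charge of +2 the vanadium centre must be in the +2 oxidation state.
Vanadium is a group-5 element; V(II) is therefore d³.
With 6 monodentate ligands the coordination number is 6.
Six donors around a single metal centre give an octahedral coordination sphere.

octahedral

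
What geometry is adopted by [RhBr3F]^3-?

Summing ligand charges against the −3 overall charge gives an oxidation state of +1 for rhodium.
Group 9 minus oxidation state 1 gives a d⁸ configuration.
With 4 monodentate ligands the coordination number is 4.
A 4d d⁸ ion has a large crystal-field splitting; square planar leaves the high-energy d_{x²−y²} orbital empty and maximises CFSE.

square planar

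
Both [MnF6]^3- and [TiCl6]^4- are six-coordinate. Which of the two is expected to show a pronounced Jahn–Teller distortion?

[MnF6]^3-

[MnF6]^3-: Ligand charges: each fluoride is −1. With an overall charge of −3 the manganese centre must be in the +3 oxidation state. Mn sits in group 7, so the d-electron count is 7 − 3 = 4. Fluoride is a weak-field ligand for a first-row metal, so the complex is high-spin. The t₂g³e_g¹ (high-spin) configuration has an unevenly filled e_g set; the Jahn–Teller theorem predicts a tetragonal distortion (typically axial elongation) to lift the degeneracy.
[TiCl6]^4-: Summing ligand charges against the −4 overall charge gives an oxidation state of +2 for titanium. Ti sits in group 4, so the d-electron count is 4 − 2 = 2. The d² configuration leaves the e_g set evenly filled (or empty) — no strong Jahn–Teller driving force.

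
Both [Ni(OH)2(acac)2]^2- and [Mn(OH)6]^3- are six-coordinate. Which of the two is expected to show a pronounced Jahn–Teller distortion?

[Mn(OH)6]^3-

[Ni(OH)2(acac)2]^2-: Summing ligand charges against the −2 overall charge gives an oxidation state of +2 for nickel. Ni sits in group 10, so the d-electron count is 10 − 2 = 8. The d⁸ configuration leaves the e_g set evenly filled (or empty) — no strong Jahn–Teller driving force.
[Mn(OH)6]^3-: Summing ligand charges against the −3 overall charge gives an oxidation state of +3 for manganese. Group 7 minus oxidation state 3 gives a d⁴ configuration. Hydroxide is a weak-field ligand for a first-row metal, so the complex is high-spin. The t₂g³e_g¹ (high-spin) configuration has an unevenly filled e_g set; the Jahn–Teller theorem predicts a tetragonal distortion (typically axial elongation) to lift the degeneracy.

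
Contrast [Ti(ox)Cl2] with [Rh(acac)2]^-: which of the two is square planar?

[Rh(acac)2]^-

For [Ti(ox)Cl2]: Each oxalate is −2; each chloride is −1; balancing the 0 overall charge requires Ti(IV). Ti sits in group 4, so the d-electron count is 4 − 4 = 0. A d⁰ ion has no crystal-field stabilisation preference between square planar and tetrahedral, so four ligands adopt the sterically favoured tetrahedral geometry. → tetrahedral.
For [Rh(acac)2]^-: Ligand charges: each acetylacetonate is −1. With an overall charge of −1 the rhodium centre must be in the +1 oxidation state. Rhodium is a group-9 element; Rh(I) is therefore d⁸. A 4d d⁸ ion has a large crystal-field splitting; square planar leaves the high-energy d_{x²−y²} orbital empty and maximises CFSE. → square planar.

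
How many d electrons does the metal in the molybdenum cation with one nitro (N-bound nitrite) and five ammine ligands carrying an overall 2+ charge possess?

d3

Summing ligand charges against the +2 overall charge gives an oxidation state of +3 for molybdenum.
Mo sits in group 6, so the d-electron count is 6 − 3 = 3.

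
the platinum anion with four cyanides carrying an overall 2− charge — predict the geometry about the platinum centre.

square planar

Ligand charges: each cyanide is −1. With an overall charge of −2 the platinum centre must be in the +2 oxidation state.
Group 10 minus oxidation state 2 gives a d⁸ configuration.
With 4 monodentate ligands the coordination number is 4.
A 5d d⁸ ion has a large crystal-field splitting; square planar leaves the high-energy d_{x²−y²} orbital empty and maximises CFSE.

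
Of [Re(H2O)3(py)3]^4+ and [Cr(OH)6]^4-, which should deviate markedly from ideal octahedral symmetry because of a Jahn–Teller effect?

[Cr(OH)6]^4-

[Re(H2O)3(py)3]^4+: Water is neutral; pyridine is neutral; balancing the +4 overall charge requires Re(IV). Group 7 minus oxidation state 4 gives a d³ configuration. The d³ configuration leaves the e_g set evenly filled (or empty) — no strong Jahn–Teller driving force.
[Cr(OH)6]^4-: Ligand charges: each hydroxide is −1. With an overall charge of −4 the chromium centre must be in the +2 oxidation state. Cr sits in group 6, so the d-electron count is 6 − 2 = 4. Hydroxide is a weak-field ligand for a first-row metal, so the complex is high-spin. The t₂g³e_g¹ (high-spin) configuration has an unevenly filled e_g set; the Jahn–Teller theorem predicts a tetragonal distortion (typically axial elongation) to lift the degeneracy.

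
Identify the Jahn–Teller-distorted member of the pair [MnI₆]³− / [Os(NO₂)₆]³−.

[MnI₆]³−: Summing ligand charges against the −3 overall charge gives an oxidation state of +3 for manganese. Mn sits in group 7, so the d-electron count is 7 − 3 = 4. Iodide is a weak-field ligand for a first-row metal, so the complex is high-spin. The t₂g³e_g¹ (high-spin) configuration has an unevenly filled e_g set; the Jahn–Teller theorem predicts a tetragonal distortion (typically axial elongation) to lift the degeneracy.
[Os(NO₂)₆]³−: Each nitro (N-bound nitrite) is −1; balancing the −3 overall charge requires Os(III). Os sits in group 8, so the d-electron count is 8 − 3 = 5. A 5d ion has a large Δₒ and is invariably low-spin. The d⁵ configuration leaves the e_g set evenly filled (or empty) — no strong Jahn–Teller driving force.

[MnI₆]³−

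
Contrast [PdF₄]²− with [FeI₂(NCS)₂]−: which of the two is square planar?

[PdF₄]²−

For [PdF₄]²−: Each fluoride is −1; balancing the −2 overall charge requires Pd(II). Group 10 minus oxidation state 2 gives a d⁸ configuration. A 4d d⁸ ion has a large crystal-field splitting; square planar leaves the high-energy d_{x²−y²} orbital empty and maximises CFSE. → square planar.
For [FeI₂(NCS)₂]−: Ligand charges: each iodide is −1; each isothiocyanate is −1. With an overall charge of −1 the iron centre must be in the +3 oxidation state. Iron is a group-8 element; Fe(III) is therefore d⁵. A high-spin d⁵ ion has zero CFSE in either geometry, so four ligands adopt the sterically favoured tetrahedral geometry. → tetrahedral.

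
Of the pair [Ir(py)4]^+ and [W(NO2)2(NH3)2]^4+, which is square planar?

For [Ir(py)4]^+: Pyridine is neutral; balancing the +1 overall charge requires Ir(I). Iridium is a group-9 element; Ir(I) is therefore d⁸. A 5d d⁸ ion has a large crystal-field splitting; square planar leaves the high-energy d_{x²−y²} orbital empty and maximises CFSE. → square planar.
For [W(NO2)2(NH3)2]^4+: Ligand charges: each nitro (N-bound nitrite) is −1; ammonia is neutral. With an overall charge of +4 the tungsten centre must be in the +6 oxidation state. Group 6 minus oxidation state 6 gives a d⁰ configuration. A d⁰ ion has no crystal-field stabilisation preference between square planar and tetrahedral, so four ligands adopt the sterically favoured tetrahedral geometry. → tetrahedral.

[Ir(py)4]^+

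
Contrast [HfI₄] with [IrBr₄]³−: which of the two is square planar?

[IrBr₄]³−

For [HfI₄]: Summing ligand charges against the 0 overall charge gives an oxidation state of +4 for hafnium. Hafnium is a group-4 element; Hf(IV) is therefore d⁰. A d⁰ ion has no crystal-field stabilisation preference between square planar and tetrahedral, so four ligands adopt the sterically favoured tetrahedral geometry. → tetrahedral.
For [IrBr₄]³−: Each bromide is −1; balancing the −3 overall charge requires Ir(I). Iridium is a group-9 element; Ir(I) is therefore d⁸. A 5d d⁸ ion has a large crystal-field splitting; square planar leaves the high-energy d_{x²−y²} orbital empty and maximises CFSE. → square planar.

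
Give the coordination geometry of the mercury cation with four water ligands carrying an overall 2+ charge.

tetrahedral

Ligand charges: water is neutral. With an overall charge of +2 the mercury centre must be in the +2 oxidation state.
Hg sits in group 12, so the d-electron count is 12 − 2 = 10.
With 4 monodentate ligands the coordination number is 4.
A d¹⁰ ion has no crystal-field stabilisation preference between square planar and tetrahedral, so four ligands adopt the sterically favoured tetrahedral geometry.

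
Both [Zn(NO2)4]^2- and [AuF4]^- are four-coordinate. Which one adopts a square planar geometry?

For [Zn(NO2)4]^2-: Summing ligand charges against the −2 overall charge gives an oxidation state of +2 for zinc. Group 12 minus oxidation state 2 gives a d¹⁰ configuration. A d¹⁰ ion has no crystal-field stabilisation preference between square planar and tetrahedral, so four ligands adopt the sterically favoured tetrahedral geometry. → tetrahedral.
For [AuF4]^-: Summing ligand charges against the −1 overall charge gives an oxidation state of +3 for gold. Au sits in group 11, so the d-electron count is 11 − 3 = 8. A 5d d⁸ ion has a large crystal-field splitting; square planar leaves the high-energy d_{x²−y²} orbital empty and maximises CFSE. → square planar.

[AuF4]^-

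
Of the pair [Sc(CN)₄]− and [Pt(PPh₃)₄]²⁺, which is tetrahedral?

For [Sc(CN)₄]−: Ligand charges: each cyanide is −1. With an overall charge of −1 the scandium centre must be in the +3 oxidation state. Scandium is a group-3 element; Sc(III) is therefore d⁰. A d⁰ ion has no crystal-field stabilisation preference between square planar and tetrahedral, so four ligands adopt the sterically favoured tetrahedral geometry. → tetrahedral.
For [Pt(PPh₃)₄]²⁺: Summing ligand charges against the +2 overall charge gives an oxidation state of +2 for platinum. Group 10 minus oxidation state 2 gives a d⁸ configuration. A 5d d⁸ ion has a large crystal-field splitting; square planar leaves the high-energy d_{x²−y²} orbital empty and maximises CFSE. → square planar.

[Sc(CN)₄]−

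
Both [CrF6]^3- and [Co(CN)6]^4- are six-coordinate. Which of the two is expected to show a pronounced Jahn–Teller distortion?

[CrF6]^3-: Each fluoride is −1; balancing the −3 overall charge requires Cr(III). Chromium is a group-6 element; Cr(III) is therefore d³. The d³ configuration leaves the e_g set evenly filled (or empty) — no strong Jahn–Teller driving force.
[Co(CN)6]^4-: Summing ligand charges against the −4 overall charge gives an oxidation state of +2 for cobalt. Group 9 minus oxidation state 2 gives a d⁷ configuration. Cyanide is a strong-field ligand (high in the spectrochemical series) for a first-row metal, so the complex is low-spin. The t₂g⁶e_g¹ (low-spin) configuration has an unevenly filled e_g set; the Jahn–Teller theorem predicts a tetragonal distortion (typically axial elongation) to lift the degeneracy.

[Co(CN)6]^4-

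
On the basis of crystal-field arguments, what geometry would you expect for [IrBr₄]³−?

square planar

Ligand charges: each bromide is −1. With an overall charge of −3 the iridium centre must be in the +1 oxidation state.
Iridium is a group-9 element; Ir(I) is therefore d⁸.
With 4 monodentate ligands the coordination number is 4.
A 5d d⁸ ion has a large crystal-field splitting; square planar leaves the high-energy d_{x²−y²} orbital empty and maximises CFSE.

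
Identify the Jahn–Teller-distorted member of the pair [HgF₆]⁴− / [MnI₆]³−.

[HgF₆]⁴−: Each fluoride is −1; balancing the −4 overall charge requires Hg(II). Hg sits in group 12, so the d-electron count is 12 − 2 = 10. The d¹⁰ configuration leaves the e_g set evenly filled (or empty) — no strong Jahn–Teller driving force.
[MnI₆]³−: Ligand charges: each iodide is −1. With an overall charge of −3 the manganese centre must be in the +3 oxidation state. Mn sits in group 7, so the d-electron count is 7 − 3 = 4. Iodide is a weak-field ligand for a first-row metal, so the complex is high-spin. The t₂g³e_g¹ (high-spin) configuration has an unevenly filled e_g set; the Jahn–Teller theorem predicts a tetragonal distortion (typically axial elongation) to lift the degeneracy.

[MnI₆]³−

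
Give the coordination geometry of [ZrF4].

tetrahedral

Each fluoride is −1; balancing the 0 overall charge requires Zr(IV).
Zirconium is a group-4 element; Zr(IV) is therefore d⁰.
With 4 monodentate ligands the coordination number is 4.
A d⁰ ion has no crystal-field stabilisation preference between square planar and tetrahedral, so four ligands adopt the sterically favoured tetrahedral geometry.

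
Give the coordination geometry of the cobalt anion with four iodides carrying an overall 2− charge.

tetrahedral

Ligand charges: each iodide is −1. With an overall charge of −2 the cobalt centre must be in the +2 oxidation state.
Group 9 minus oxidation state 2 gives a d⁷ configuration.
With 4 monodentate ligands the coordination number is 4.
Iodide is a weak-field ligand.
For a high-spin 3d d⁷ ion with weak-field ligands the small Δₜ gives little square-planar CFSE advantage, so four ligands adopt the sterically favoured tetrahedral geometry.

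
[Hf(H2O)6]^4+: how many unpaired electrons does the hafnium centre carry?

Water is neutral; balancing the +4 overall charge requires Hf(IV).
Hafnium is a group-4 element; Hf(IV) is therefore d⁰.
In an octahedral field the d⁰ configuration is t₂g⁰e_g⁰, giving 0 unpaired electrons.

0 unpaired electrons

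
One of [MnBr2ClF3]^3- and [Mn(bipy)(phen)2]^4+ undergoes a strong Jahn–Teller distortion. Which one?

[MnBr2ClF3]^3-

[MnBr2ClF3]^3-: Summing ligand charges against the −3 overall charge gives an oxidation state of +3 for manganese. Mn sits in group 7, so the d-electron count is 7 − 3 = 4. Bromide, chloride, and fluoride are weak-field ligands for a first-row metal, so the complex is high-spin. The t₂g³e_g¹ (high-spin) configuration has an unevenly filled e_g set; the Jahn–Teller theorem predicts a tetragonal distortion (typically axial elongation) to lift the degeneracy.
[Mn(bipy)(phen)2]^4+: 2,2′-bipyridine is neutral; 1,10-phenanthroline is neutral; balancing the +4 overall charge requires Mn(IV). Mn sits in group 7, so the d-electron count is 7 − 4 = 3. The d³ configuration leaves the e_g set evenly filled (or empty) — no strong Jahn–Teller driving force.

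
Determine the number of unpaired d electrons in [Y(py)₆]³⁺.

Summing ligand charges against the +3 overall charge gives an oxidation state of +3 for yttrium.
Y sits in group 3, so the d-electron count is 3 − 3 = 0.
In an octahedral field the d⁰ configuration is t₂g⁰e_g⁰, giving 0 unpaired electrons.

0 unpaired electrons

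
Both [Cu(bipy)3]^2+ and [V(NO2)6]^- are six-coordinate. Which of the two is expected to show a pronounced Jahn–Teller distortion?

[Cu(bipy)3]^2+: 2,2′-bipyridine is neutral; balancing the +2 overall charge requires Cu(II). Cu sits in group 11, so the d-electron count is 11 − 2 = 9. The t₂g⁶e_g³ configuration has an unevenly filled e_g set; the Jahn–Teller theorem predicts a tetragonal distortion (typically axial elongation) to lift the degeneracy.
[V(NO2)6]^-: Each nitro (N-bound nitrite) is −1; balancing the −1 overall charge requires V(V). V sits in group 5, so the d-electron count is 5 − 5 = 0. The d⁰ configuration leaves the e_g set evenly filled (or empty) — no strong Jahn–Teller driving force.

[Cu(bipy)3]^2+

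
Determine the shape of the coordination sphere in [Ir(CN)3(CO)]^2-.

Each cyanide is −1; carbonyl is neutral; balancing the −2 overall charge requires Ir(I).
Ir sits in group 9, so the d-electron count is 9 − 1 = 8.
With 4 monodentate ligands the coordination number is 4.
A 5d d⁸ ion has a large crystal-field splitting; square planar leaves the high-energy d_{x²−y²} orbital empty and maximises CFSE.

square planar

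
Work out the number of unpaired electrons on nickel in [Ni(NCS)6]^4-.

Ligand charges: each isothiocyanate is −1. With an overall charge of −4 the nickel centre must be in the +2 oxidation state.
Group 10 minus oxidation state 2 gives a d⁸ configuration.
In an octahedral field the d⁸ configuration is t₂g⁶e_g² (only one arrangement possible), giving 2 unpaired electrons.

2 unpaired electrons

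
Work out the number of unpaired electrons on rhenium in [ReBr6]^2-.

3 unpaired electrons

Each bromide is −1; balancing the −2 overall charge requires Re(IV).
Re sits in group 7, so the d-electron count is 7 − 4 = 3.
In an octahedral field the d³ configuration is t₂g³e_g⁰ (only one arrangement possible), giving 3 unpaired electrons.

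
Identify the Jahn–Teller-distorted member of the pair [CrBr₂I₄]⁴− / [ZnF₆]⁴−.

[CrBr₂I₄]⁴−: Ligand charges: each bromide is −1; each iodide is −1. With an overall charge of −4 the chromium centre must be in the +2 oxidation state. Group 6 minus oxidation state 2 gives a d⁴ configuration. Bromide and iodide are weak-field ligands for a first-row metal, so the complex is high-spin. The t₂g³e_g¹ (high-spin) configuration has an unevenly filled e_g set; the Jahn–Teller theorem predicts a tetragonal distortion (typically axial elongation) to lift the degeneracy.
[ZnF₆]⁴−: Summing ligand charges against the −4 overall charge gives an oxidation state of +2 for zinc. Zinc is a group-12 element; Zn(II) is therefore d¹⁰. The d¹⁰ configuration leaves the e_g set evenly filled (or empty) — no strong Jahn–Teller driving force.

[CrBr₂I₄]⁴−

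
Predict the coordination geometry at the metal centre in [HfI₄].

tetrahedral

Each iodide is −1; balancing the 0 overall charge requires Hf(IV).
Hafnium is a group-4 element; Hf(IV) is therefore d⁰.
With 4 monodentate ligands the coordination number is 4.
A d⁰ ion has no crystal-field stabilisation preference between square planar and tetrahedral, so four ligands adopt the sterically favoured tetrahedral geometry.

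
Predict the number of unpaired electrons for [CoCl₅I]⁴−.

Ligand charges: each chloride is −1; each iodide is −1. With an overall charge of −4 the cobalt centre must be in the +2 oxidation state.
Co sits in group 9, so the d-electron count is 9 − 2 = 7.
The spin state decides the count: Chloride and iodide are weak-field ligands for a first-row metal, so the complex is high-spin.
An octahedral high-spin d⁷ ion is t₂g⁵e_g², giving 3 unpaired electrons.

3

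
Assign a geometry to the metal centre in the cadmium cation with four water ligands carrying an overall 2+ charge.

Water is neutral; balancing the +2 overall charge requires Cd(II).
Group 12 minus oxidation state 2 gives a d¹⁰ configuration.
Coordination number: 4.
A d¹⁰ ion has no crystal-field stabilisation preference between square planar and tetrahedral, so four ligands adopt the sterically favoured tetrahedral geometry.

tetrahedral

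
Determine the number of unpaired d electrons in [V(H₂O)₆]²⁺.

3

Summing ligand charges against the +2 overall charge gives an oxidation state of +2 for vanadium.
V sits in group 5, so the d-electron count is 5 − 2 = 3.
In an octahedral field the d³ configuration is t₂g³e_g⁰ (only one arrangement possible), giving 3 unpaired electrons.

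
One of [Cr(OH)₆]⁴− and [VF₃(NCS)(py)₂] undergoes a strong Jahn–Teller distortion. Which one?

[Cr(OH)₆]⁴−

[Cr(OH)₆]⁴−: Ligand charges: each hydroxide is −1. With an overall charge of −4 the chromium centre must be in the +2 oxidation state. Chromium is a group-6 element; Cr(II) is therefore d⁴. Hydroxide is a weak-field ligand for a first-row metal, so the complex is high-spin. The t₂g³e_g¹ (high-spin) configuration has an unevenly filled e_g set; the Jahn–Teller theorem predicts a tetragonal distortion (typically axial elongation) to lift the degeneracy.
[VF₃(NCS)(py)₂]: Ligand charges: each fluoride is −1; each isothiocyanate is −1; pyridine is neutral. With an overall charge of 0 the vanadium centre must be in the +4 oxidation state. Vanadium is a group-5 element; V(IV) is therefore d¹. The d¹ configuration leaves the e_g set evenly filled (or empty) — no strong Jahn–Teller driving force.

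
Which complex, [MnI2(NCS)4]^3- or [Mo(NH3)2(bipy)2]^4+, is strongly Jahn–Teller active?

[MnI2(NCS)4]^3-

[MnI2(NCS)4]^3-: Summing ligand charges against the −3 overall charge gives an oxidation state of +3 for manganese. Manganese is a group-7 element; Mn(III) is therefore d⁴. Iodide and isothiocyanate are weak-field ligands for a first-row metal, so the complex is high-spin. The t₂g³e_g¹ (high-spin) configuration has an unevenly filled e_g set; the Jahn–Teller theorem predicts a tetragonal distortion (typically axial elongation) to lift the degeneracy.
[Mo(NH3)2(bipy)2]^4+: Ammonia is neutral; 2,2′-bipyridine is neutral; balancing the +4 overall charge requires Mo(IV). Mo sits in group 6, so the d-electron count is 6 − 4 = 2. The d² configuration leaves the e_g set evenly filled (or empty) — no strong Jahn–Teller driving force.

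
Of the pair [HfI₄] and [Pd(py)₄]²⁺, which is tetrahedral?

For [HfI₄]: Ligand charges: each iodide is −1. With an overall charge of 0 the hafnium centre must be in the +4 oxidation state. Hafnium is a group-4 element; Hf(IV) is therefore d⁰. A d⁰ ion has no crystal-field stabilisation preference between square planar and tetrahedral, so four ligands adopt the sterically favoured tetrahedral geometry. → tetrahedral.
For [Pd(py)₄]²⁺: Ligand charges: pyridine is neutral. With an overall charge of +2 the palladium centre must be in the +2 oxidation state. Pd sits in group 10, so the d-electron count is 10 − 2 = 8. A 4d d⁸ ion has a large crystal-field splitting; square planar leaves the high-energy d_{x²−y²} orbital empty and maximises CFSE. → square planar.

[HfI₄]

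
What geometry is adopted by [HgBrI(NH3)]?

trigonal planar

Ligand charges: each bromide is −1; each iodide is −1; ammonia is neutral. With an overall charge of 0 the mercury centre must be in the +2 oxidation state.
Group 12 minus oxidation state 2 gives a d¹⁰ configuration.
With 3 monodentate ligands the coordination number is 3.
Three ligands around a d¹⁰ centre minimise repulsion in a trigonal-planar arrangement.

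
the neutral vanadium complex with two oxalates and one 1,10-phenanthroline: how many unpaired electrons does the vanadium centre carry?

1

Summing ligand charges against the 0 overall charge gives an oxidation state of +4 for vanadium.
Group 5 minus oxidation state 4 gives a d¹ configuration.
Counting donor atoms: 2×oxalate (bidentate) → 4 donors; 1×1,10-phenanthroline (bidentate) → 2 donors. Coordination number = 6.
In an octahedral field the d¹ configuration is t₂g¹e_g⁰ (only one arrangement possible), giving 1 unpaired electron.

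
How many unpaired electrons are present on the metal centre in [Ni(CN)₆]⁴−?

2

Ligand charges: each cyanide is −1. With an overall charge of −4 the nickel centre must be in the +2 oxidation state.
Ni sits in group 10, so the d-electron count is 10 − 2 = 8.
In an octahedral field the d⁸ configuration is t₂g⁶e_g² (only one arrangement possible), giving 2 unpaired electrons.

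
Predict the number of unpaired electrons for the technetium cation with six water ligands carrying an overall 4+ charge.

3

Water is neutral; balancing the +4 overall charge requires Tc(IV).
Group 7 minus oxidation state 4 gives a d³ configuration.
In an octahedral field the d³ configuration is t₂g³e_g⁰ (only one arrangement possible), giving 3 unpaired electrons.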